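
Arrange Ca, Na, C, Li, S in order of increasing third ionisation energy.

S, C, Ca, Na, Li

Consider each +2 ion: Ca²⁺ is the bare [Ar] core; Na²⁺ is already 1 electron into the core; C²⁺ still has 2 valence electrons; Li²⁺ is already 1 electron into the core; S²⁺ still has 4 valence electrons.
Breaking into a closed-shell core is much more expensive than removing a leftover valence electron — Ca, Na and Li have the largest IE_3 here.
Valence configurations: C²⁺ [He]2s², S²⁺ [Ne]3s²3p².
Tabulated IE_3 (kJ/mol): Ca 4912, Na 6910, C 4620, Li 11815, S 3357.
So the third ionization energies run S < C < Ca < Na < Li.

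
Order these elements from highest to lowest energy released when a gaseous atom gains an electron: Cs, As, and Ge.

Electron affinity generally becomes more exothermic across a period toward the halogens and less exothermic down a group.
Here both period and group differ, so the two effects have to be weighed against each other.
As > Cs: both effects reinforce here, so As is clearly the higher of the two.
Ge > As: this pair runs against the simple trend — see the exception note.
Note the exception: Ge has a higher electron affinity than As, contrary to the simple trend — adding an electron to As's half-filled 4p³ is unfavourable, so Ge (4p²) has the more exothermic EA.
Approximate values (kJ/mol): Ge 119, As 78, Cs 46.
So from highest to lowest: Ge > As > Cs.

Ge > As > Cs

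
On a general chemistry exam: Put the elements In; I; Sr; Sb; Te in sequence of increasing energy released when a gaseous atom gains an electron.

Sr, In, Sb, Te, I

EA tends to increase across a period and decrease down a group, though the pattern is less regular than for IE or radius.
All lie in period 5, so electron affinity increases left to right.
So from lowest to highest: Sr < In < Sb < Te < I.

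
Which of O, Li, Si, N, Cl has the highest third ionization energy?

Li

Consider each +2 ion: O²⁺ still has 4 valence electrons; Li²⁺ is already 1 electron into the core; Si²⁺ still has 2 valence electrons; N²⁺ still has 3 valence electrons; Cl²⁺ still has 5 valence electrons.
Breaking into a closed-shell core is much more expensive than removing a leftover valence electron — Li has the largest IE_3 here.
Valence configurations: O²⁺ [He]2s²2p², Si²⁺ [Ne]3s², N²⁺ [He]2s²2p¹, Cl²⁺ [Ne]3s²3p³.
Approximate IE_3 values (kJ/mol): O 5300, Li 11815, Si 3232, N 4578, Cl 3822.
So the third ionization energies run Si < Cl < N < O < Li.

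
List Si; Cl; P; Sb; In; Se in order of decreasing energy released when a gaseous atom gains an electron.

Electron affinity generally becomes more exothermic across a period toward the halogens and less exothermic down a group.
Neither a single period nor a single group — weigh both effects.
P > In: relative to In, both the across-period and down-group shifts push P's electron affinity up.
Sb > P: this pair runs against the simple trend — see the exception note.
Si > Sb: period and group pull opposite ways; the down-group shift dominates (134 vs 103 kJ/mol).
Se > Si: the two effects oppose for this pair; the across-period effect wins (195 vs 134 kJ/mol).
Cl > Se: both effects reinforce here, so Cl is clearly the higher of the two.
Note the exception: Sb has a higher electron affinity than P, contrary to the simple trend — both are half-filled np³, but the pairing/repulsion penalty for the added electron shrinks as the p orbitals become larger and more diffuse down the group, and for Sb that outweighs the weaker nuclear attraction.
Note the exception: Si has a higher electron affinity than P, contrary to the simple trend — adding an electron to P's half-filled 3p³ is unfavourable, so Si (3p²) has the more exothermic EA.
Tabulated electron affinity (kJ/mol): Si 134, P 72, Cl 349, Se 195, In 29, Sb 103.
So from highest to lowest: Cl > Se > Si > Sb > P > In.

Cl > Se > Si > Sb > P > In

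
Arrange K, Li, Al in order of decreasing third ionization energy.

After 2 electrons have been removed, what remains? K²⁺ is already 1 electron into the core; Li²⁺ is already 1 electron into the core; Al²⁺ still has 1 valence electron.
Pulling an electron out of a noble-gas core costs far more than removing a remaining valence electron, so K and Li sit at the high end of IE_3.
Approximate IE_3 values (kJ/mol): K 4420, Li 11815, Al 2745.
Overall IE_3 order: Al < K < Li.

Li > K > Al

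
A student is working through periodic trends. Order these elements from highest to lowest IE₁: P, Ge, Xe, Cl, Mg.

Mg is in period 3, group 2; P is in period 3, group 15; Cl is in period 3, group 17; Ge is in period 4, group 14; Xe is in period 5, group 18.
Across a period the outer electron is held more tightly (higher IE₁); down a group it sits in a higher shell, more shielded, and comes off more easily.
Neither a single period nor a single group — weigh both effects.
Ge > Mg: period and group pull opposite ways; the across-period shift dominates (762 vs 738 kJ/mol).
P > Ge: relative to Ge, both the across-period and down-group shifts push P's first ionization energy up.
Xe > P: period and group pull opposite ways; the across-period shift dominates (1170 vs 1012 kJ/mol).
Cl > Xe: the two effects oppose for this pair; the down-group effect wins (1251 vs 1170 kJ/mol).
Approximate values (kJ/mol): Mg 738, P 1012, Cl 1251, Ge 762, Xe 1170.
So from highest to lowest: Cl > Xe > P > Ge > Mg.

Cl > Xe > P > Ge > Mg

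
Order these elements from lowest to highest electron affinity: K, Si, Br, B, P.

B, K, P, Si, Br

EA tends to increase across a period and decrease down a group, though the pattern is less regular than for IE or radius.
These span different periods and groups, so the two trends combine.
K > B: this pair runs against the simple trend — see the exception note.
P > K: relative to K, both the across-period and down-group shifts push P's electron affinity up.
Si > P: this pair runs against the simple trend — see the exception note.
Br > Si: the two effects oppose for this pair; the across-period effect wins (325 vs 134 kJ/mol).
Note the exception: K has a higher electron affinity than B, contrary to the simple trend — B's ns²np¹ configuration gives only a small electron affinity — the sparsely filled np subshell binds an added electron weakly.
Note the exception: Si has a higher electron affinity than P, contrary to the simple trend — adding an electron to P's half-filled 3p³ is unfavourable, so Si (3p²) has the more exothermic EA.
For reference (kJ/mol): B 27, Si 134, P 72, K 48, Br 325.
So from lowest to highest: B < K < P < Si < Br.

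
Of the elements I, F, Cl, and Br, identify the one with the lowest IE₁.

I

F is in period 2, group 17; Cl is in period 3, group 17; Br is in period 4, group 17; I is in period 5, group 17.
First ionization energy rises across a period (greater Z_eff holds electrons more tightly) and falls down a group (valence electrons are farther from the nucleus).
All are in group 17, so first ionization energy increases up the group.
The lowest IE₁ among these belongs to I.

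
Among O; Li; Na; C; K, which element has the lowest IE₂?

Consider each +1 ion: O⁺ still has 5 valence electrons; Li⁺ is the bare [He] core; Na⁺ is the bare [Ne] core; C⁺ still has 3 valence electrons; K⁺ is the bare [Ar] core.
Usually core removal costs more than valence removal, but here the competition is close: a tightly held n=2 valence electron can cost more to remove than an n=3 core electron, so the actual values have to decide it.
Valence configurations: O⁺ [He]2s²2p³, C⁺ [He]2s²2p¹.
The numbers (kJ/mol): O 3388, Li 7298, Na 4562, C 2353, K 3052.
So the second ionization energies run C < K < O < Na < Li.

C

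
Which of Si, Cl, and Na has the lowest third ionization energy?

Si

Consider each +2 ion: Si²⁺ still has 2 valence electrons; Cl²⁺ still has 5 valence electrons; Na²⁺ is already 1 electron into the core.
Core electrons are held far more tightly than valence electrons, so Na tops the IE_3 order.
Valence configurations: Si²⁺ [Ne]3s², Cl²⁺ [Ne]3s²3p³.
Approximate IE_3 values (kJ/mol): Si 3232, Cl 3822, Na 6910.
Hence IE_3: Si < Cl < Na.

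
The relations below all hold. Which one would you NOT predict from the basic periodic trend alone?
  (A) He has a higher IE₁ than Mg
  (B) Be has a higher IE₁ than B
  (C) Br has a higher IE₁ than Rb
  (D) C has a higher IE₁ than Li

The general trend: IE₁ increases across a period and decreases down a group.
(A) He (period 1, group 18) vs Mg (period 3, group 2): the stated order agrees with the simple trend.
(B) Be (period 2, group 2) vs B (period 2, group 13): the stated order contradicts the simple trend.
(C) Br (period 4, group 17) vs Rb (period 5, group 1): the stated order agrees with the simple trend.
(D) C (period 2, group 14) vs Li (period 2, group 1): the stated order agrees with the simple trend.
The exception is (B): removing B's lone 2p electron is easier than breaking Be's filled 2s².

(B)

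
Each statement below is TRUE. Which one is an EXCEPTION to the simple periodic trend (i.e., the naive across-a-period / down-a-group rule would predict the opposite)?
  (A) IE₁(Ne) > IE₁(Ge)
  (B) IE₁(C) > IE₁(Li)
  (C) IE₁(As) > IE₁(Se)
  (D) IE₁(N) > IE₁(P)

(C)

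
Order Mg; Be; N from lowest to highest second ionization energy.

Mg < Be < N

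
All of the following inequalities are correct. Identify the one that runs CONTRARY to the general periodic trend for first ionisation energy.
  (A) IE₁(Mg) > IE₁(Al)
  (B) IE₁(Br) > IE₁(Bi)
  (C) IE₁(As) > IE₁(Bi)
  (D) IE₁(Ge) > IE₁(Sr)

(A)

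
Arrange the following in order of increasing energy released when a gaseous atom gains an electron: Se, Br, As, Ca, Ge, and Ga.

Ca is in period 4, group 2; Ga is in period 4, group 13; Ge is in period 4, group 14; As is in period 4, group 15; Se is in period 4, group 16; Br is in period 4, group 17.
Adding an electron releases more energy for atoms nearer the top right (short of the noble gases).
All lie in period 4; the across-period trend (electron affinity increases left to right) applies, with the exception below.
Note the exception: Ge has a higher electron affinity than As, contrary to the simple trend — adding an electron to As's half-filled 4p³ is unfavourable, so Ge (4p²) has the more exothermic EA.
Tabulated electron affinity (kJ/mol): Ca 2, Ga 29, Ge 119, As 78, Se 195, Br 325.
So from lowest to highest: Ca < Ga < As < Ge < Se < Br.

Ca < Ga < As < Ge < Se < Br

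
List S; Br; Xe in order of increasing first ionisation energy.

S is in period 3, group 16; Br is in period 4, group 17; Xe is in period 5, group 18.
IE₁ increases left→right with effective nuclear charge and decreases top→bottom as the valence shell moves farther out.
A diagonal step moves right (one effect) and down (the opposite effect) at once.
Br > S: the two effects oppose for this pair; the across-period effect wins (1140 vs 1000 kJ/mol).
Xe > Br: the two effects oppose for this pair; the across-period effect wins (1170 vs 1140 kJ/mol).
Approximate values (kJ/mol): S 1000, Br 1140, Xe 1170.
So from lowest to highest: S < Br < Xe.

S < Br < Xe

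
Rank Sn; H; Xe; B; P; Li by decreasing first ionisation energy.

H is in period 1, group 1; Li is in period 2, group 1; B is in period 2, group 13; P is in period 3, group 15; Sn is in period 5, group 14; Xe is in period 5, group 18.
First ionization energy rises across a period (greater Z_eff holds electrons more tightly) and falls down a group (valence electrons are farther from the nucleus).
Here both period and group differ, so the two effects have to be weighed against each other.
Sn > Li: period and group pull opposite ways; the across-period shift dominates (709 vs 520 kJ/mol).
B > Sn: the two effects oppose for this pair; the down-group effect wins (801 vs 709 kJ/mol).
P > B: period and group pull opposite ways; the across-period shift dominates (1012 vs 801 kJ/mol).
Xe > P: the two effects oppose for this pair; the across-period effect wins (1170 vs 1012 kJ/mol).
H > Xe: the two effects oppose for this pair; the down-group effect wins (1312 vs 1170 kJ/mol).
For reference (kJ/mol): H 1312, Li 520, B 801, P 1012, Sn 709, Xe 1170.
So from highest to lowest: H > Xe > P > B > Sn > Li.

H > Xe > P > B > Sn > Li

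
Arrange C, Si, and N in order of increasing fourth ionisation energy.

Si < C < N

The fourth ionization energy removes an electron from the +3 ion. For each element: C³⁺ still has 1 valence electron; Si³⁺ still has 1 valence electron; N³⁺ still has 2 valence electrons.
All are still removing valence electrons, so compare the +3 ions as you would atoms: IE_4 generally rises across a period (higher Z_eff) and falls down a group (larger shell), subject to the usual subshell exceptions.
Valence configurations: C³⁺ [He]2s¹, Si³⁺ [Ne]3s¹, N³⁺ [He]2s².
Tabulated IE_4 (kJ/mol): C 6223, Si 4356, N 7475.
So the fourth ionization energies run Si < C < N.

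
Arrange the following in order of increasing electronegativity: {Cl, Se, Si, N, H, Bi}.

H is in period 1, group 1; N is in period 2, group 15; Si is in period 3, group 14; Cl is in period 3, group 17; Se is in period 4, group 16; Bi is in period 6, group 15.
Smaller atoms with higher effective nuclear charge are more electronegative.
Neither a single period nor a single group — weigh both effects.
Bi > Si: period and group pull opposite ways; the across-period shift dominates (2.02 vs 1.90).
H > Bi: period and group pull opposite ways; the down-group shift dominates (2.20 vs 2.02).
Se > H: the two effects oppose for this pair; the across-period effect wins (2.55 vs 2.20).
N > Se: the two effects oppose for this pair; the down-group effect wins (3.04 vs 2.55).
Cl > N: the two effects oppose for this pair; the across-period effect wins (3.16 vs 3.04).
Approximate values (Pauling): H 2.20, N 3.04, Si 1.90, Cl 3.16, Se 2.55, Bi 2.02.
So from lowest to highest: Si < Bi < H < Se < N < Cl.

Si < Bi < H < Se < N < Cl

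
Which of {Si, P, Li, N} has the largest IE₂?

IE_2 is the cost of taking one more electron from the +1 cation: Si⁺ still has 3 valence electrons; P⁺ still has 4 valence electrons; Li⁺ is the bare [He] core; N⁺ still has 4 valence electrons.
Breaking into a closed-shell core is much more expensive than removing a leftover valence electron — Li has the largest IE_2 here.
Valence configurations: Si⁺ [Ne]3s²3p¹, P⁺ [Ne]3s²3p², N⁺ [He]2s²2p².
The numbers (kJ/mol): Si 1577, P 1907, Li 7298, N 2856.
So the second ionization energies run Si < P < N < Li.

Li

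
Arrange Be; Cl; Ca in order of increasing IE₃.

Cl, Ca, Be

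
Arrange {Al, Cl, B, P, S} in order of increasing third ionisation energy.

Al < P < S < B < Cl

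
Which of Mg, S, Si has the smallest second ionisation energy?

Mg

The second ionization energy removes an electron from the +1 ion. For each element: Mg⁺ still has 1 valence electron; S⁺ still has 5 valence electrons; Si⁺ still has 3 valence electrons.
All are still removing valence electrons, so compare the +1 ions as you would atoms: IE_2 generally rises across a period (higher Z_eff) and falls down a group (larger shell), subject to the usual subshell exceptions.
Valence configurations: Mg⁺ [Ne]3s¹, S⁺ [Ne]3s²3p³, Si⁺ [Ne]3s²3p¹.
Approximate IE_2 values (kJ/mol): Mg 1451, S 2252, Si 1577.
Putting it together, IE_2: Mg < Si < S.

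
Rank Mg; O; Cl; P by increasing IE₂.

Mg < P < Cl < O

IE_2 is the cost of taking one more electron from the +1 cation: Mg⁺ still has 1 valence electron; O⁺ still has 5 valence electrons; Cl⁺ still has 6 valence electrons; P⁺ still has 4 valence electrons.
All are still removing valence electrons, so compare the +1 ions as you would atoms: IE_2 generally rises across a period (higher Z_eff) and falls down a group (larger shell), subject to the usual subshell exceptions.
Valence configurations: Mg⁺ [Ne]3s¹, O⁺ [He]2s²2p³, Cl⁺ [Ne]3s²3p⁴, P⁺ [Ne]3s²3p².
The numbers (kJ/mol): Mg 1451, O 3388, Cl 2298, P 1907.
Putting it together, IE_2: Mg < P < Cl < O.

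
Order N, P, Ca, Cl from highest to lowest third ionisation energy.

IE_3 is the cost of taking one more electron from the +2 cation: N²⁺ still has 3 valence electrons; P²⁺ still has 3 valence electrons; Ca²⁺ is the bare [Ar] core; Cl²⁺ still has 5 valence electrons.
Breaking into a closed-shell core is much more expensive than removing a leftover valence electron — Ca has the largest IE_3 here.
Valence configurations: N²⁺ [He]2s²2p¹, P²⁺ [Ne]3s²3p¹, Cl²⁺ [Ne]3s²3p³.
The numbers (kJ/mol): N 4578, P 2914, Ca 4912, Cl 3822.
Overall IE_3 order: P < Cl < N < Ca.

Ca, N, Cl, P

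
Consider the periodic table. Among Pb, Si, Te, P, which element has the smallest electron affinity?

Pb

Si is in period 3, group 14; P is in period 3, group 15; Te is in period 5, group 16; Pb is in period 6, group 14.
Atoms with high Z_eff and room in the valence shell (especially the halogens) have the most exothermic electron affinities.
Neither a single period nor a single group — weigh both effects.
P > Pb: relative to Pb, both the across-period and down-group shifts push P's electron affinity up.
Si > P: this pair runs against the simple trend — see the exception note.
Te > Si: the two effects oppose for this pair; the across-period effect wins (190 vs 134 kJ/mol).
Note the exception: Si has a higher electron affinity than P, contrary to the simple trend — adding an electron to P's half-filled 3p³ is unfavourable, so Si (3p²) has the more exothermic EA.
For reference (kJ/mol): Si 134, P 72, Te 190, Pb 35.
The smallest electron affinity among these belongs to Pb.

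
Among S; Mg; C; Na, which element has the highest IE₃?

Mg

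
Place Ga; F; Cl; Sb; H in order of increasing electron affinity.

Ga, H, Sb, F, Cl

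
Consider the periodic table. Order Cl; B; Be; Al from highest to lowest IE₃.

After 2 electrons have been removed, what remains? Cl²⁺ still has 5 valence electrons; B²⁺ still has 1 valence electron; Be²⁺ is the bare [He] core; Al²⁺ still has 1 valence electron.
Core electrons are held far more tightly than valence electrons, so Be tops the IE_3 order.
Valence configurations: Cl²⁺ [Ne]3s²3p³, B²⁺ [He]2s¹, Al²⁺ [Ne]3s¹.
Tabulated IE_3 (kJ/mol): Cl 3822, B 3660, Be 14849, Al 2745.
Hence IE_3: Al < B < Cl < Be.

Be > Cl > B > Al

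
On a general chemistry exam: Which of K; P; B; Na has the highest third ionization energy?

Na

IE_3 is the cost of taking one more electron from the +2 cation: K²⁺ is already 1 electron into the core; P²⁺ still has 3 valence electrons; B²⁺ still has 1 valence electron; Na²⁺ is already 1 electron into the core.
Core electrons are held far more tightly than valence electrons, so K and Na top the IE_3 order.
Valence configurations: P²⁺ [Ne]3s²3p¹, B²⁺ [He]2s¹.
The numbers (kJ/mol): K 4420, P 2914, B 3660, Na 6910.
Putting it together, IE_3: P < B < K < Na.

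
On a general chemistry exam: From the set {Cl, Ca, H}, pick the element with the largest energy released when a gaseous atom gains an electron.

H is in period 1, group 1; Cl is in period 3, group 17; Ca is in period 4, group 2.
Electron affinity generally becomes more exothermic across a period toward the halogens and less exothermic down a group.
Here both period and group differ, so the two effects have to be weighed against each other.
H > Ca: the two effects oppose for this pair; the down-group effect wins (73 vs 2 kJ/mol).
Cl > H: the two effects oppose for this pair; the across-period effect wins (349 vs 73 kJ/mol).
Tabulated electron affinity (kJ/mol): H 73, Cl 349, Ca 2.
The largest energy released when a gaseous atom gains an electron among these belongs to Cl.

Cl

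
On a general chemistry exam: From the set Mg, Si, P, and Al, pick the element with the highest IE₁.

Mg is in period 3, group 2; Al is in period 3, group 13; Si is in period 3, group 14; P is in period 3, group 15.
IE₁ increases left→right with effective nuclear charge and decreases top→bottom as the valence shell moves farther out.
All lie in period 3; the across-period trend (first ionization energy increases left to right) applies, with the exception below.
Note the exception: Mg has a higher first ionization energy than Al, contrary to the simple trend — Al's single 3p electron is easier to remove than one from Mg's filled 3s².
Approximate values (kJ/mol): Mg 738, Al 578, Si 786, P 1012.
The highest IE₁ among these belongs to P.

P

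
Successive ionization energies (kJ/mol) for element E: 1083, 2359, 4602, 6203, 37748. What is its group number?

Group 14

Look for the largest jump between consecutive ionization energies: IE5/IE4 ≈ 6.1, far larger than any earlier ratio.
That jump marks the point where a core electron is being removed. So the atom has 4 valence electrons.
A main-group element with 4 valence electrons is in group 14.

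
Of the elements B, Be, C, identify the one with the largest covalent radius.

Be

Be is in period 2, group 2; B is in period 2, group 13; C is in period 2, group 14.
Radius decreases left→right (rising Z_eff, same n) and increases top→bottom (higher n).
All lie in period 2, so atomic radius increases right to left.
The largest covalent radius among these belongs to Be.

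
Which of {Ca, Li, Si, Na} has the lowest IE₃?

The third ionization energy removes an electron from the +2 ion. For each element: Ca²⁺ is the bare [Ar] core; Li²⁺ is already 1 electron into the core; Si²⁺ still has 2 valence electrons; Na²⁺ is already 1 electron into the core.
Breaking into a closed-shell core is much more expensive than removing a leftover valence electron — Ca, Na and Li have the largest IE_3 here.
The numbers (kJ/mol): Ca 4912, Li 11815, Si 3232, Na 6910.
So the third ionization energies run Si < Ca < Na < Li.

Si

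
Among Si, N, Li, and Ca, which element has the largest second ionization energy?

Li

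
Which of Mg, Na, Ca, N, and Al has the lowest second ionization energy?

Ca

The second ionization energy removes an electron from the +1 ion. For each element: Mg⁺ still has 1 valence electron; Na⁺ is the bare [Ne] core; Ca⁺ still has 1 valence electron; N⁺ still has 4 valence electrons; Al⁺ still has 2 valence electrons.
Breaking into a closed-shell core is much more expensive than removing a leftover valence electron — Na has the largest IE_2 here.
Valence configurations: Mg⁺ [Ne]3s¹, Ca⁺ [Ar]4s¹, N⁺ [He]2s²2p², Al⁺ [Ne]3s².
The numbers (kJ/mol): Mg 1451, Na 4562, Ca 1145, N 2856, Al 1817.
Overall IE_2 order: Ca < Mg < Al < N < Na.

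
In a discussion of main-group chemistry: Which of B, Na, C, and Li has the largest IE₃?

Consider each +2 ion: B²⁺ still has 1 valence electron; Na²⁺ is already 1 electron into the core; C²⁺ still has 2 valence electrons; Li²⁺ is already 1 electron into the core.
Pulling an electron out of a noble-gas core costs far more than removing a remaining valence electron, so Na and Li sit at the high end of IE_3.
Valence configurations: B²⁺ [He]2s¹, C²⁺ [He]2s².
Approximate IE_3 values (kJ/mol): B 3660, Na 6910, C 4620, Li 11815.
Hence IE_3: B < C < Na < Li.

Li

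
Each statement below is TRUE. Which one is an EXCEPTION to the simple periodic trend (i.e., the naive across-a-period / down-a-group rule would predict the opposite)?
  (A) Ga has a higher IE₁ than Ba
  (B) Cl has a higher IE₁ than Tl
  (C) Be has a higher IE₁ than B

The general trend: IE₁ increases across a period and decreases down a group.
(A) Ga (period 4, group 13) vs Ba (period 6, group 2): the stated order agrees with the simple trend.
(B) Cl (period 3, group 17) vs Tl (period 6, group 13): the stated order agrees with the simple trend.
(C) Be (period 2, group 2) vs B (period 2, group 13): the stated order contradicts the simple trend.
The exception is (C): removing B's lone 2p electron is easier than breaking Be's filled 2s².

(C)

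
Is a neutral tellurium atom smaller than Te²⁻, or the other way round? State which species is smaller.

Forming Te²⁻ adds 2 electrons to Te. More electron–electron repulsion in the same shell, with unchanged nuclear charge, lets the cloud expand.
An anion is larger than its parent atom: Te²⁻ > Te.

Te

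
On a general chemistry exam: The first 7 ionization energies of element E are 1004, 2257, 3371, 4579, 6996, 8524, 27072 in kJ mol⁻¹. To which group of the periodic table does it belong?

Group 16

Look for the largest jump between consecutive ionization energies: IE7/IE6 ≈ 3.2, far larger than any earlier ratio.
That jump marks the point where a core electron is being removed. So the atom has 6 valence electrons.
A main-group element with 6 valence electrons is in group 16.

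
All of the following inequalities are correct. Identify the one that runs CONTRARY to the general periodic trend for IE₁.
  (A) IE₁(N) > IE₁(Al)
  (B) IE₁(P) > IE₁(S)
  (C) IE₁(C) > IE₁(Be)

(B)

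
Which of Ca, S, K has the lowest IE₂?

IE_2 is the cost of taking one more electron from the +1 cation: Ca⁺ still has 1 valence electron; S⁺ still has 5 valence electrons; K⁺ is the bare [Ar] core.
Core electrons are held far more tightly than valence electrons, so K tops the IE_2 order.
Valence configurations: Ca⁺ [Ar]4s¹, S⁺ [Ne]3s²3p³.
The numbers (kJ/mol): Ca 1145, S 2252, K 3052.
Overall IE_2 order: Ca < S < K.

Ca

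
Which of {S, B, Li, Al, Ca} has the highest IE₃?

Li

Consider each +2 ion: S²⁺ still has 4 valence electrons; B²⁺ still has 1 valence electron; Li²⁺ is already 1 electron into the core; Al²⁺ still has 1 valence electron; Ca²⁺ is the bare [Ar] core.
Breaking into a closed-shell core is much more expensive than removing a leftover valence electron — Ca and Li have the largest IE_3 here.
Valence configurations: S²⁺ [Ne]3s²3p², B²⁺ [He]2s¹, Al²⁺ [Ne]3s¹.
The numbers (kJ/mol): S 3357, B 3660, Li 11815, Al 2745, Ca 4912.
So the third ionization energies run Al < S < B < Ca < Li.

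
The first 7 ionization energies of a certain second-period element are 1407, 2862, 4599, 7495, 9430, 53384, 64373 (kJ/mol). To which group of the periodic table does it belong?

Group 15

Look for the largest jump between consecutive ionization energies: IE6/IE5 ≈ 5.7, far larger than any earlier ratio.
That jump marks the point where a core electron is being removed. So the atom has 5 valence electrons.
A main-group element with 5 valence electrons is in group 15.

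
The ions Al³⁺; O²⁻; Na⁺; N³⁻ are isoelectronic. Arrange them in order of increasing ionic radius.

All of these have 10 electrons, so size is governed by nuclear charge alone: the more protons, the stronger the pull on the same electron cloud, and the smaller the ion.
Nuclear charges: Al³⁺ (Z=13), Na⁺ (Z=11), O²⁻ (Z=8), N³⁻ (Z=7).
Smallest to largest: Al³⁺ < Na⁺ < O²⁻ < N³⁻.

Al³⁺, Na⁺, O²⁻, N³⁻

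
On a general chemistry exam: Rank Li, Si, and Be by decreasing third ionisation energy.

Be > Li > Si

After 2 electrons have been removed, what remains? Li²⁺ is already 1 electron into the core; Si²⁺ still has 2 valence electrons; Be²⁺ is the bare [He] core.
Core electrons are held far more tightly than valence electrons, so Li and Be top the IE_3 order.
Approximate IE_3 values (kJ/mol): Li 11815, Si 3232, Be 14849.
Putting it together, IE_3: Si < Li < Be.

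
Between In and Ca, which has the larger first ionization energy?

Ca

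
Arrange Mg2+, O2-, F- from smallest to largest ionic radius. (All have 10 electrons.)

All of these have 10 electrons, so size is governed by nuclear charge alone: the more protons, the stronger the pull on the same electron cloud, and the smaller the ion.
Nuclear charges: Mg2+ (Z=12), F- (Z=9), O2- (Z=8).
Smallest to largest: Mg2+ < F- < O2-.

Mg2+ < F- < O2-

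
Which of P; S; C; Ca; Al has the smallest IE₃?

Al

IE_3 is the cost of taking one more electron from the +2 cation: P²⁺ still has 3 valence electrons; S²⁺ still has 4 valence electrons; C²⁺ still has 2 valence electrons; Ca²⁺ is the bare [Ar] core; Al²⁺ still has 1 valence electron.
Core electrons are held far more tightly than valence electrons, so Ca tops the IE_3 order.
Valence configurations: P²⁺ [Ne]3s²3p¹, S²⁺ [Ne]3s²3p², C²⁺ [He]2s², Al²⁺ [Ne]3s¹.
Tabulated IE_3 (kJ/mol): P 2914, S 3357, C 4620, Ca 4912, Al 2745.
Hence IE_3: Al < P < S < C < Ca.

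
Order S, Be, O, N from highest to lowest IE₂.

The second ionization energy removes an electron from the +1 ion. For each element: S⁺ still has 5 valence electrons; Be⁺ still has 1 valence electron; O⁺ still has 5 valence electrons; N⁺ still has 4 valence electrons.
All are still removing valence electrons, so compare the +1 ions as you would atoms: IE_2 generally rises across a period (higher Z_eff) and falls down a group (larger shell), subject to the usual subshell exceptions.
Valence configurations: S⁺ [Ne]3s²3p³, Be⁺ [He]2s¹, O⁺ [He]2s²2p³, N⁺ [He]2s²2p².
The numbers (kJ/mol): S 2252, Be 1757, O 3388, N 2856.
Putting it together, IE_2: Be < S < N < O.

O, N, S, Be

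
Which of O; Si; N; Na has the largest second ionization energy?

Na

IE_2 is the cost of taking one more electron from the +1 cation: O⁺ still has 5 valence electrons; Si⁺ still has 3 valence electrons; N⁺ still has 4 valence electrons; Na⁺ is the bare [Ne] core.
Core electrons are held far more tightly than valence electrons, so Na tops the IE_2 order.
Valence configurations: O⁺ [He]2s²2p³, Si⁺ [Ne]3s²3p¹, N⁺ [He]2s²2p².
Tabulated IE_2 (kJ/mol): O 3388, Si 1577, N 2856, Na 4562.
Putting it together, IE_2: Si < N < O < Na.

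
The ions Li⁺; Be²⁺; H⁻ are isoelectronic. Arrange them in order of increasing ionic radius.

Be²⁺ < Li⁺ < H⁻

All of these have 2 electrons, so size is governed by nuclear charge alone: the more protons, the stronger the pull on the same electron cloud, and the smaller the ion.
Nuclear charges: Be²⁺ (Z=4), Li⁺ (Z=3), H⁻ (Z=1).
Smallest to largest: Be²⁺ < Li⁺ < H⁻.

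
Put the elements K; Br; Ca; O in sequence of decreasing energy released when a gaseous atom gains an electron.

Adding an electron releases more energy for atoms nearer the top right (short of the noble gases).
These span different periods and groups, so the two trends combine.
K > Ca: this pair runs against the simple trend — see the exception note.
O > K: both effects reinforce here, so O is clearly the higher of the two.
Br > O: the two effects oppose for this pair; the across-period effect wins (325 vs 141 kJ/mol).
Note the exception: K has a higher electron affinity than Ca, contrary to the simple trend — adding an electron to Ca (ns²) has to open a new, higher-energy np subshell, which is unfavourable.
Approximate values (kJ/mol): O 141, K 48, Ca 2, Br 325.
So from highest to lowest: Br > O > K > Ca.

Br, O, K, Ca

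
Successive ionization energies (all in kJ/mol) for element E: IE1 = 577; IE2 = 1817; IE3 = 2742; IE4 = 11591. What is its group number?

Look for the largest jump between consecutive ionization energies: IE4/IE3 ≈ 4.2, far larger than any earlier ratio.
That jump marks the point where a core electron is being removed. So the atom has 3 valence electrons.
A main-group element with 3 valence electrons is in group 13.

Group 13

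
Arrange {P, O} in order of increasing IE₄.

The fourth ionization energy removes an electron from the +3 ion. For each element: P³⁺ still has 2 valence electrons; O³⁺ still has 3 valence electrons.
All are still removing valence electrons, so compare the +3 ions as you would atoms: IE_4 generally rises across a period (higher Z_eff) and falls down a group (larger shell), subject to the usual subshell exceptions.
Valence configurations: P³⁺ [Ne]3s², O³⁺ [He]2s²2p¹.
The numbers (kJ/mol): P 4964, O 7469.
Overall IE_4 order: P < O.

P < O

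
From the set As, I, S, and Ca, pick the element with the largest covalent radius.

Atomic radius shrinks across a period as nuclear charge pulls the same shell inward, and grows down a group as new shells are added.
Neither a single period nor a single group — weigh both effects.
As > S: relative to S, both the across-period and down-group shifts push As's atomic radius up.
I > As: period and group pull opposite ways; the down-group shift dominates (133 vs 121 pm).
Ca > I: period and group pull opposite ways; the across-period shift dominates (171 vs 133 pm).
Tabulated atomic radius (pm): S 103, Ca 171, As 121, I 133.
The largest covalent radius among these belongs to Ca.

Ca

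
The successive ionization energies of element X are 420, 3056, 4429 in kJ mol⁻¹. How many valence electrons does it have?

Look for the largest jump between consecutive ionization energies: IE2/IE1 ≈ 7.3, far larger than any earlier ratio.
That jump marks the point where a core electron is being removed. So the atom has 1 valence electron.

1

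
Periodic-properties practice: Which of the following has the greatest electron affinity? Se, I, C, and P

I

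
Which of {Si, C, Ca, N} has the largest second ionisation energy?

IE_2 is the cost of taking one more electron from the +1 cation: Si⁺ still has 3 valence electrons; C⁺ still has 3 valence electrons; Ca⁺ still has 1 valence electron; N⁺ still has 4 valence electrons.
All are still removing valence electrons, so compare the +1 ions as you would atoms: IE_2 generally rises across a period (higher Z_eff) and falls down a group (larger shell), subject to the usual subshell exceptions.
Valence configurations: Si⁺ [Ne]3s²3p¹, C⁺ [He]2s²2p¹, Ca⁺ [Ar]4s¹, N⁺ [He]2s²2p².
Approximate IE_2 values (kJ/mol): Si 1577, C 2353, Ca 1145, N 2856.
So the second ionization energies run Ca < Si < C < N.

N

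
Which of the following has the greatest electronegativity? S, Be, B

Be is in period 2, group 2; B is in period 2, group 13; S is in period 3, group 16.
EN rises left→right (higher Z_eff, smaller atoms) and falls top→bottom (larger, more shielded atoms).
These span different periods and groups, so the two trends combine.
B > Be: B lies to the right of Be in period 2, so the across-period effect alone puts B higher.
S > B: period and group pull opposite ways; the across-period shift dominates (2.58 vs 2.04).
Approximate values (Pauling): Be 1.57, B 2.04, S 2.58.
The greatest electronegativity among these belongs to S.

S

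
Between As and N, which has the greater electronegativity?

N

N is in period 2, group 15; As is in period 4, group 15.
Atoms toward the upper right of the periodic table pull bonding electrons most strongly.
All are in group 15, so electronegativity increases up the group.
So N has the greater electronegativity (N > As).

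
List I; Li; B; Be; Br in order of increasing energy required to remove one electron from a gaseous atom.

Li is in period 2, group 1; Be is in period 2, group 2; B is in period 2, group 13; Br is in period 4, group 17; I is in period 5, group 17.
Across a period the outer electron is held more tightly (higher IE₁); down a group it sits in a higher shell, more shielded, and comes off more easily.
These span different periods and groups, so the two trends combine.
B > Li: both are in period 2; the period trend gives B the larger value.
Be > B: this pair runs against the simple trend — see the exception note.
I > Be: the two effects oppose for this pair; the across-period effect wins (1008 vs 900 kJ/mol).
Br > I: they share group 17; the group trend gives Br the larger value.
Note the exception: Be has a higher first ionization energy than B, contrary to the simple trend — removing B's lone 2p electron is easier than breaking Be's filled 2s².
For reference (kJ/mol): Li 520, Be 900, B 801, Br 1140, I 1008.
So from lowest to highest: Li < B < Be < I < Br.

Li < B < Be < I < Br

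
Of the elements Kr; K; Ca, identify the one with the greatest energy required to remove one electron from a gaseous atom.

K is in period 4, group 1; Ca is in period 4, group 2; Kr is in period 4, group 18.
IE₁ increases left→right with effective nuclear charge and decreases top→bottom as the valence shell moves farther out.
All lie in period 4, so first ionization energy increases left to right.
The greatest energy required to remove one electron from a gaseous atom among these belongs to Kr.

Kr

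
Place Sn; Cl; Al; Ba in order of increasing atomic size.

Across a period the added protons contract the valence shell; down a group each new principal shell makes the atom larger.
Here both period and group differ, so the two effects have to be weighed against each other.
Al > Cl: both are in period 3; the period trend gives Al the larger value.
Sn > Al: the two effects oppose for this pair; the down-group effect wins (140 vs 126 pm).
Ba > Sn: relative to Sn, both the across-period and down-group shifts push Ba's atomic radius up.
For reference (pm): Al 126, Cl 99, Sn 140, Ba 196.
So from smallest to largest: Cl < Al < Sn < Ba.

Cl < Al < Sn < Ba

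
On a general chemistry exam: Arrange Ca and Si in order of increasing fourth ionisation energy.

Si, Ca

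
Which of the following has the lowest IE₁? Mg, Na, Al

Removing the outermost electron gets harder across a period and easier down a group.
All lie in period 3; the across-period trend (first ionization energy increases left to right) applies, with the exception below.
Note the exception: Mg has a higher first ionization energy than Al, contrary to the simple trend — Al's single 3p electron is easier to remove than one from Mg's filled 3s².
Tabulated first ionization energy (kJ/mol): Na 496, Mg 738, Al 578.
The lowest IE₁ among these belongs to Na.

Na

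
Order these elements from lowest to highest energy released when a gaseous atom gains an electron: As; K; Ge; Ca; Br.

Ca, K, As, Ge, Br

K is in period 4, group 1; Ca is in period 4, group 2; Ge is in period 4, group 14; As is in period 4, group 15; Br is in period 4, group 17.
Electron affinity generally becomes more exothermic across a period toward the halogens and less exothermic down a group.
All lie in period 4; the across-period trend (electron affinity increases left to right) applies, with the exception below.
Note the exception: K has a higher electron affinity than Ca, contrary to the simple trend — adding an electron to Ca (ns²) has to open a new, higher-energy np subshell, which is unfavourable.
Note the exception: Ge has a higher electron affinity than As, contrary to the simple trend — adding an electron to As's half-filled 4p³ is unfavourable, so Ge (4p²) has the more exothermic EA.
For reference (kJ/mol): K 48, Ca 2, Ge 119, As 78, Br 325.
So from lowest to highest: Ca < K < As < Ge < Br.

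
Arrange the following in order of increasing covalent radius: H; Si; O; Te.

H, O, Si, Te

H is in period 1, group 1; O is in period 2, group 16; Si is in period 3, group 14; Te is in period 5, group 16.
Atomic radius shrinks across a period as nuclear charge pulls the same shell inward, and grows down a group as new shells are added.
Here both period and group differ, so the two effects have to be weighed against each other.
O > H: period and group pull opposite ways; the down-group shift dominates (63 vs 32 pm).
Si > O: relative to O, both the across-period and down-group shifts push Si's atomic radius up.
Te > Si: period and group pull opposite ways; the down-group shift dominates (136 vs 116 pm).
For reference (pm): H 32, O 63, Si 116, Te 136.
So from smallest to largest: H < O < Si < Te.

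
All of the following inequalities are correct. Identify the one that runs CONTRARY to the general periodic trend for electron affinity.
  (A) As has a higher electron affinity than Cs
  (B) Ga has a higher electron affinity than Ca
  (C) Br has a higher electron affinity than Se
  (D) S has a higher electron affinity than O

The general trend: electron affinity increases across a period and decreases down a group.
(A) As (period 4, group 15) vs Cs (period 6, group 1): the stated order agrees with the simple trend.
(B) Ga (period 4, group 13) vs Ca (period 4, group 2): the stated order agrees with the simple trend.
(C) Br (period 4, group 17) vs Se (period 4, group 16): the stated order agrees with the simple trend.
(D) S (period 3, group 16) vs O (period 2, group 16): the stated order contradicts the simple trend.
The exception is (D): the compact 2p subshell of O repels the added electron more than S's larger 3p does.

(D)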